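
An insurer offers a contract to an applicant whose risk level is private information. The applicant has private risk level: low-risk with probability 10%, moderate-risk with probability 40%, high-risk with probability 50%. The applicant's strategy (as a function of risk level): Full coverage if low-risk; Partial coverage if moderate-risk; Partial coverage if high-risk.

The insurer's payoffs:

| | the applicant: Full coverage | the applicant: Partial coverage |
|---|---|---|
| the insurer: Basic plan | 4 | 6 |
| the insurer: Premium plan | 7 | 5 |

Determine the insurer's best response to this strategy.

E[Basic plan] = 0.1·(4) + 0.4·(6) + 0.5·(6) = 5.8
E[Premium plan] = 0.1·(7) + 0.4·(5) + 0.5·(5) = 5.2
Best response: Basic plan (5.8 is the largest).

Basic plan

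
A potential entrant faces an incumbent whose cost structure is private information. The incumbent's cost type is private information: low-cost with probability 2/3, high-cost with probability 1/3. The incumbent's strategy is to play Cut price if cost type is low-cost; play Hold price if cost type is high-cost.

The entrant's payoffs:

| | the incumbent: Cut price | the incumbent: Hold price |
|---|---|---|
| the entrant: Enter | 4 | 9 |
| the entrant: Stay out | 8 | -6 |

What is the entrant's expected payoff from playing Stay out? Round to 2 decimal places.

3.33

Take the expectation over the incumbent's cost type, weighting each type's action by its prior probability.
E[Stay out] = 2/3·8 + 1/3·(-6) = 16/3 + (-2) = 10/3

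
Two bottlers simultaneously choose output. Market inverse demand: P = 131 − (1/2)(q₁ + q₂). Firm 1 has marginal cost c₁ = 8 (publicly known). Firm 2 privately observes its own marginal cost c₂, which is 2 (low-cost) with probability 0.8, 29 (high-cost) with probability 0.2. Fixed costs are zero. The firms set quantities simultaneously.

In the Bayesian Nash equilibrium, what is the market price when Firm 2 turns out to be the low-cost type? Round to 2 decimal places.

46.10

Firm 2 with cost c maximizes (131 − (1/2)(q₁+q₂) − c)·q₂, giving q₂(c) = (131 − c − (1/2)q₁).
E[c₂] = 0.8·2 + 0.2·29 = 7.4
Firm 1's FOC against E[q₂] yields q₁ = (131 − 2·8 + E[c₂])/(3/2) = (131 − 16 + 7.4)/(3/2) = 81.6.
q₂(low-cost) = 88.2, so P = 131 − (1/2)·(81.6 + 88.2) = 46.1.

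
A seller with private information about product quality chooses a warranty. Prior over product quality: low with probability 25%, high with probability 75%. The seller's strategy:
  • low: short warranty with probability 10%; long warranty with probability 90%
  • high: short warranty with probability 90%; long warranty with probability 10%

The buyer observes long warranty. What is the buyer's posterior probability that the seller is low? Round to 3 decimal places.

0.750

P(long warranty) = 0.25·0.9 + 0.75·0.1 = 0.3
P(low | long warranty) = (0.25·0.9) / 0.3 = 0.225 / 0.3 = 0.75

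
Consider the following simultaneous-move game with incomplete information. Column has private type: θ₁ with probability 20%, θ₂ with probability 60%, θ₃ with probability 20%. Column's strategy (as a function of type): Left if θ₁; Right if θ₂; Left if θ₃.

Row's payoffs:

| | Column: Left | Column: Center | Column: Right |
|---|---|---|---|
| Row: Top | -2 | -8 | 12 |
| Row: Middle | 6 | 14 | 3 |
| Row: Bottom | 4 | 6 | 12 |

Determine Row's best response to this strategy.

Compute Row's expected payoff for each action, taking the expectation over Column's type.
E[Top] = 0.2·(-2) + 0.6·(12) + 0.2·(-2) = 6.4
E[Middle] = 0.2·(6) + 0.6·(3) + 0.2·(6) = 4.2
E[Bottom] = 0.2·(4) + 0.6·(12) + 0.2·(4) = 8.8
Best response: Bottom (8.8 is the largest).

Bottom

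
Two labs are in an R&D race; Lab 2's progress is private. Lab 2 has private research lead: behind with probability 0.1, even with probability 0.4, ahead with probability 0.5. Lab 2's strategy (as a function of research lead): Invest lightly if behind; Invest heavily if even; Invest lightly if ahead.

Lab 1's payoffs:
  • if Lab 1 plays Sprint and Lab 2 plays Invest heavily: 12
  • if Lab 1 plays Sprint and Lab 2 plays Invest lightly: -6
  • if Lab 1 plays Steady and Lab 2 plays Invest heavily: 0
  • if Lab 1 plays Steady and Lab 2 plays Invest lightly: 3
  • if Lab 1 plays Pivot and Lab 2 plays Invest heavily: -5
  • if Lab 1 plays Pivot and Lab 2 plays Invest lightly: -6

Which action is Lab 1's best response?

E[Sprint] = 0.1·(-6) + 0.4·(12) + 0.5·(-6) = 1.2
E[Steady] = 0.1·(3) + 0.4·(0) + 0.5·(3) = 1.8
E[Pivot] = 0.1·(-6) + 0.4·(-5) + 0.5·(-6) = -5.6
Best response: Steady (1.8 is the largest).

Steady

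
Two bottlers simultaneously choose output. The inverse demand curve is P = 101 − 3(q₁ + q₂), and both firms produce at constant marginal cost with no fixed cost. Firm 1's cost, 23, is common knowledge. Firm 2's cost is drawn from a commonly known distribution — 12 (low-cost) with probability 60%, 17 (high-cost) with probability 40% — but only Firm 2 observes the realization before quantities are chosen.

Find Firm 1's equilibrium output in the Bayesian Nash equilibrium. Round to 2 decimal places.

Type-c best response for Firm 2: q₂(c) = (101 − c)/6 − q₁/2.
Firm 1 maximizes expected profit; its first-order condition is 101 − 6q₁ − 3E[q₂] − 23 = 0.
Substituting E[q₂] and solving: E[c₂] = 14, so q₁ = (101 − 2·23 + 14)/9 = 7.66667.

7.67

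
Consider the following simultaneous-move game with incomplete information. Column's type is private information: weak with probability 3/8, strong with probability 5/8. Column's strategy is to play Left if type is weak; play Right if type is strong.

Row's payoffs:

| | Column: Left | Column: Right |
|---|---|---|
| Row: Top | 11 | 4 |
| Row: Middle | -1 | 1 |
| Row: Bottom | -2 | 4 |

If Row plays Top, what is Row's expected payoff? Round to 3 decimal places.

Take the expectation over Column's type, weighting each type's action by its prior probability.
E[Top] = 3/8·11 + 5/8·4 = 33/8 + 5/2 = 53/8

6.625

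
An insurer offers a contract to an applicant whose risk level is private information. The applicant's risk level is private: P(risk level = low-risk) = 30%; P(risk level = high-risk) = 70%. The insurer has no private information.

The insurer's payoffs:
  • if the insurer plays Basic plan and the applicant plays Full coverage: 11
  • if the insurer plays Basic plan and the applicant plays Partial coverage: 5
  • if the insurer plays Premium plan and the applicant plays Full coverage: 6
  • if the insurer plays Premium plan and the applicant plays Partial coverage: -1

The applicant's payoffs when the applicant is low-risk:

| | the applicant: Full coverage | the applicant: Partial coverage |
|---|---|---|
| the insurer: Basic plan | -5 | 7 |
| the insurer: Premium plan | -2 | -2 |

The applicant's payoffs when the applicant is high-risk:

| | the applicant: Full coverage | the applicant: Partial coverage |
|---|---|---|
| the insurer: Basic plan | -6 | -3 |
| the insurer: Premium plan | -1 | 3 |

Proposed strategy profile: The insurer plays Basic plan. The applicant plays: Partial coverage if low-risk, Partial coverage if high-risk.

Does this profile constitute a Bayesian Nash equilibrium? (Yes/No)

Yes

The insurer plays Basic plan: E[Basic plan] = 0.3·(5) + 0.7·(5) = 5; E[Premium plan] = -1. Best-responding. ✓
The applicant (risk level low-risk), facing Basic plan: Full coverage gives -5, Partial coverage gives 7. Proposed Partial coverage is best. ✓
The applicant (risk level high-risk), facing Basic plan: Full coverage gives -6, Partial coverage gives -3. Proposed Partial coverage is best. ✓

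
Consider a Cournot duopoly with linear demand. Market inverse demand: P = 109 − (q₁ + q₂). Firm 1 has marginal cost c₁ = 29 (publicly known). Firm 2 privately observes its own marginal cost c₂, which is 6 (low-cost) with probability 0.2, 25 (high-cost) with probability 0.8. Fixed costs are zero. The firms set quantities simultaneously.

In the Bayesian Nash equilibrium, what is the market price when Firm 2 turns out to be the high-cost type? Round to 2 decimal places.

Each type of Firm 2 best-responds to q₁; Firm 1 best-responds to the expected q₂ over Firm 2's types.
Firm 2 with cost c maximizes (109 − (q₁+q₂) − c)·q₂, giving q₂(c) = (109 − c − q₁)/2.
E[c₂] = 0.2·6 + 0.8·25 = 21.2
Firm 1's FOC against E[q₂] yields q₁ = (109 − 2·29 + E[c₂])/3 = (109 − 58 + 21.2)/3 = 24.0667.
q₂(high-cost) = 29.9667, so P = 109 − (24.0667 + 29.9667) = 54.9667.

54.97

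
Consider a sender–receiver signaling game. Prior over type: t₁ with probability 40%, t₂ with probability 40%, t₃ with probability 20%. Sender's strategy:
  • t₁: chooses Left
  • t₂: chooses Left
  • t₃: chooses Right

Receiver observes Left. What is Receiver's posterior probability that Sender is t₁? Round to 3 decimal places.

0.500

Apply Bayes' rule using the sender's strategy as the likelihood.
P(Left) = 0.4·1 + 0.4·1 + 0.2·0 = 0.8
P(t₁ | Left) = (0.4·1) / 0.8 = 0.4 / 0.8 = 0.5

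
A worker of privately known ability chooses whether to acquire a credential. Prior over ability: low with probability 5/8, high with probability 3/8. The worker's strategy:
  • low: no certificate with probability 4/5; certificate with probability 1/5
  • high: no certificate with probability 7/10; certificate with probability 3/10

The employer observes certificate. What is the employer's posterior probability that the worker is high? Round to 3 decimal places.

0.474

P(certificate) = (5/8)·(1/5) + (3/8)·(3/10) = 19/80
P(high | certificate) = ((3/8)·(3/10)) / (19/80) = (9/80) / (19/80) = 9/19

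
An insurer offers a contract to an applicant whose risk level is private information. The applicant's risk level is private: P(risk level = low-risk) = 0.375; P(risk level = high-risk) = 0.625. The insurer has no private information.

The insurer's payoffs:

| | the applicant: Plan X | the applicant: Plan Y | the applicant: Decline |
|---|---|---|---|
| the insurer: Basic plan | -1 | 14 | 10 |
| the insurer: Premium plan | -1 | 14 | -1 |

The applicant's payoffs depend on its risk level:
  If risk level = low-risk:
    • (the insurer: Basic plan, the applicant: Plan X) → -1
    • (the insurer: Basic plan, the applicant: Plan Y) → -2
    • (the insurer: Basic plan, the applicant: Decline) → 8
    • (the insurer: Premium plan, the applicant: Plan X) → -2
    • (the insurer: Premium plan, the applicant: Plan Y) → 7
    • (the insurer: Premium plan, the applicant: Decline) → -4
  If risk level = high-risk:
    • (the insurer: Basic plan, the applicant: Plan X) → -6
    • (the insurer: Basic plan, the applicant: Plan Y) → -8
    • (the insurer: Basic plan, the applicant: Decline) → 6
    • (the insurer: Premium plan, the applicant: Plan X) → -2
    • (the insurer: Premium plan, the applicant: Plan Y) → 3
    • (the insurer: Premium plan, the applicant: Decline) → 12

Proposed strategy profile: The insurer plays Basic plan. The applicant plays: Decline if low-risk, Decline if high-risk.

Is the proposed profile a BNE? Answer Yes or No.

Yes

A profile is a BNE iff every type of every player is best-responding given beliefs about the other side.
The insurer plays Basic plan: E[Basic plan] = 0.375·(10) + 0.625·(10) = 10; E[Premium plan] = -1. Best-responding. ✓
The applicant (risk level low-risk), facing Basic plan: Plan X gives -1, Plan Y gives -2, Decline gives 8. Proposed Decline is best. ✓
The applicant (risk level high-risk), facing Basic plan: Plan X gives -6, Plan Y gives -8, Decline gives 6. Proposed Decline is best. ✓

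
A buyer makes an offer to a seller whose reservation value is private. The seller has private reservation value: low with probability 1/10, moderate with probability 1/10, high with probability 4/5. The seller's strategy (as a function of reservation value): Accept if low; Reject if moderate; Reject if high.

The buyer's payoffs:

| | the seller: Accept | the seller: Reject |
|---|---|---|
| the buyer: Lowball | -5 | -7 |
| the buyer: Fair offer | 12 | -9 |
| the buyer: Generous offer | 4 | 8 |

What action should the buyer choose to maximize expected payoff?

Generous offer

E[Lowball] = 1/10·(-5) + 1/10·(-7) + 4/5·(-7) = -34/5
E[Fair offer] = 1/10·(12) + 1/10·(-9) + 4/5·(-9) = -69/10
E[Generous offer] = 1/10·(4) + 1/10·(8) + 4/5·(8) = 38/5
Best response: Generous offer (38/5 is the largest).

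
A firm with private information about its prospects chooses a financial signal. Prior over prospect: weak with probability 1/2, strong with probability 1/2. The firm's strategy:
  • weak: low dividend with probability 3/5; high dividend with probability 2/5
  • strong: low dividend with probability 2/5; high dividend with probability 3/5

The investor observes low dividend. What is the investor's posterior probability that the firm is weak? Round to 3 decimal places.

0.600

Apply Bayes' rule using the sender's strategy as the likelihood.
P(low dividend) = (1/2)·(3/5) + (1/2)·(2/5) = 1/2
P(weak | low dividend) = ((1/2)·(3/5)) / (1/2) = (3/10) / (1/2) = 3/5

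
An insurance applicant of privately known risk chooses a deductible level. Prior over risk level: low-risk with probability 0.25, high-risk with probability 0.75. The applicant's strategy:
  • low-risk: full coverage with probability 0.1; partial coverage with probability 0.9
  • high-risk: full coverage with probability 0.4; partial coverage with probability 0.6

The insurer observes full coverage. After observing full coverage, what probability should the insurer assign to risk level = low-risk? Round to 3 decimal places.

0.077

P(full coverage) = 0.25·0.1 + 0.75·0.4 = 0.325
P(low-risk | full coverage) = (0.25·0.1) / 0.325 = 0.025 / 0.325 = 0.0769231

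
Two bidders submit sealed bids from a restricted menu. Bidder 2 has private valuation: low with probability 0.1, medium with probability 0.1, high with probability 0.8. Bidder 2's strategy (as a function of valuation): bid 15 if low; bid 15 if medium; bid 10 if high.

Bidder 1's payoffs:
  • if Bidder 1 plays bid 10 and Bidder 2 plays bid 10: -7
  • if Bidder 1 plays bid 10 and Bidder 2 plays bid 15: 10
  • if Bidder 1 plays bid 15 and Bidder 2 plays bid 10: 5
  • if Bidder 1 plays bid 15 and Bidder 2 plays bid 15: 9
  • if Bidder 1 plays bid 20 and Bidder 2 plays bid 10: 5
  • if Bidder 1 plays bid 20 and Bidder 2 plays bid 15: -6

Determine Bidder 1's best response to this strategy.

bid 15

Compute Bidder 1's expected payoff for each action, taking the expectation over Bidder 2's type.
E[bid 10] = 0.1·(10) + 0.1·(10) + 0.8·(-7) = -3.6
E[bid 15] = 0.1·(9) + 0.1·(9) + 0.8·(5) = 5.8
E[bid 20] = 0.1·(-6) + 0.1·(-6) + 0.8·(5) = 2.8
Best response: bid 15 (5.8 is the largest).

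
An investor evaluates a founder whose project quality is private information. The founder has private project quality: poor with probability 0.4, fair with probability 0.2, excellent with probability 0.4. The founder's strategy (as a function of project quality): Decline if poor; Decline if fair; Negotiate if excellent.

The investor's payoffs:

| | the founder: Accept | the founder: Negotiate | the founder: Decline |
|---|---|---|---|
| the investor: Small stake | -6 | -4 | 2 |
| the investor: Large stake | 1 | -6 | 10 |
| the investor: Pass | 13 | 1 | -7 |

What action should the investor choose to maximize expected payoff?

E[Small stake] = 0.4·(2) + 0.2·(2) + 0.4·(-4) = -0.4
E[Large stake] = 0.4·(10) + 0.2·(10) + 0.4·(-6) = 3.6
E[Pass] = 0.4·(-7) + 0.2·(-7) + 0.4·(1) = -3.8
Best response: Large stake (3.6 is the largest).

Large stake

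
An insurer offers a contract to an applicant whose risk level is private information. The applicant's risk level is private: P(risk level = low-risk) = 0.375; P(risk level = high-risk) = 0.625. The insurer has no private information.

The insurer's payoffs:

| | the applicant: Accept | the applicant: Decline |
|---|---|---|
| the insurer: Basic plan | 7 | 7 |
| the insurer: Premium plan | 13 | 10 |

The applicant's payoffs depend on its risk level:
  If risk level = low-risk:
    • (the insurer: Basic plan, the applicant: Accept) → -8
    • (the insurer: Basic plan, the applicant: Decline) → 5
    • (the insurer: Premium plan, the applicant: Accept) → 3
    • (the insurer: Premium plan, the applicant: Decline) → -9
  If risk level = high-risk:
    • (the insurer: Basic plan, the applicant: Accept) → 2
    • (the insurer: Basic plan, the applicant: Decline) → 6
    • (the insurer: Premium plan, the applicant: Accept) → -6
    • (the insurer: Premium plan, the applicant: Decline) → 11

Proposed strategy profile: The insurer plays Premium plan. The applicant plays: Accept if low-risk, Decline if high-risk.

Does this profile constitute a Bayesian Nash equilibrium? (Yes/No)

Yes

The insurer plays Premium plan: E[Premium plan] = 0.375·(13) + 0.625·(10) = 11.125; E[Basic plan] = 7. Best-responding. ✓
The applicant (risk level low-risk), facing Premium plan: Accept gives 3, Decline gives -9. Proposed Accept is best. ✓
The applicant (risk level high-risk), facing Premium plan: Accept gives -6, Decline gives 11. Proposed Decline is best. ✓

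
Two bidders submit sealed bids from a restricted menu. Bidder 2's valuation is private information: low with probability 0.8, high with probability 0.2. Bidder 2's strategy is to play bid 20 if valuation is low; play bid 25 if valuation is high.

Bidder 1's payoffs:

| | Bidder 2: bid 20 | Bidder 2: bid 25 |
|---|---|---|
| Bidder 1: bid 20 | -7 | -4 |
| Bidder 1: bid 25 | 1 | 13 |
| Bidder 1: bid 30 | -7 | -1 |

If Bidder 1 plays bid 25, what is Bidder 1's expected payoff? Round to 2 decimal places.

E[bid 25] = 0.8·1 + 0.2·13 = 0.8 + 2.6 = 3.4

3.40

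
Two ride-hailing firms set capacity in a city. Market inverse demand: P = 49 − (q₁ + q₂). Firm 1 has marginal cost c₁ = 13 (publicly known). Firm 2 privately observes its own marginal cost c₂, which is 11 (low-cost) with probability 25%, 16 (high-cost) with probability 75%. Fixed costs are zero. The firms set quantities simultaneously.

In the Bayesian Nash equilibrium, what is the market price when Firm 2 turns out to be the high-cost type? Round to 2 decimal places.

Type-c best response for Firm 2: q₂(c) = (49 − c)/2 − q₁/2.
Firm 1 maximizes expected profit; its first-order condition is 49 − 2q₁ − E[q₂] − 13 = 0.
Substituting E[q₂] and solving: E[c₂] = 14.75, so q₁ = (49 − 2·13 + 14.75)/3 = 12.5833.
q₂(high-cost) = 10.2083, so P = 49 − (12.5833 + 10.2083) = 26.2083.

26.21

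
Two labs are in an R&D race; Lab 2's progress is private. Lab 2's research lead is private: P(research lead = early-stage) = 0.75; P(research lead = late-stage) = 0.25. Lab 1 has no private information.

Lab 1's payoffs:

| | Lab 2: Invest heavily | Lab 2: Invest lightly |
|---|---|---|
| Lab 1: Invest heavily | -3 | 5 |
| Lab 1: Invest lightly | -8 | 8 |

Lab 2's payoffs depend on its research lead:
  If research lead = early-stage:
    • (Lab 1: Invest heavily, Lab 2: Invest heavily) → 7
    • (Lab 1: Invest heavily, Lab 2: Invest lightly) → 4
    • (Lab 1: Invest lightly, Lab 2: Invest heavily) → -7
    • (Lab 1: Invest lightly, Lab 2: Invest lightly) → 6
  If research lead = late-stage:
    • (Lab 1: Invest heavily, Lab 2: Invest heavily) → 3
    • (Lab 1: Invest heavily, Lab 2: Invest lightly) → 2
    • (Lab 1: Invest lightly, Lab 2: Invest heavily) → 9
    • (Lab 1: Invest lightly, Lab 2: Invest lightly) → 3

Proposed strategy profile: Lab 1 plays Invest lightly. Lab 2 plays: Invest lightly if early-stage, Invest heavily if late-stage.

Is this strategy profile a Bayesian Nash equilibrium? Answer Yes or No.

Yes

Lab 1 plays Invest lightly: E[Invest lightly] = 0.75·(8) + 0.25·(-8) = 4; E[Invest heavily] = 3. Best-responding. ✓
Lab 2 (research lead early-stage), facing Invest lightly: Invest heavily gives -7, Invest lightly gives 6. Proposed Invest lightly is best. ✓
Lab 2 (research lead late-stage), facing Invest lightly: Invest heavily gives 9, Invest lightly gives 3. Proposed Invest heavily is best. ✓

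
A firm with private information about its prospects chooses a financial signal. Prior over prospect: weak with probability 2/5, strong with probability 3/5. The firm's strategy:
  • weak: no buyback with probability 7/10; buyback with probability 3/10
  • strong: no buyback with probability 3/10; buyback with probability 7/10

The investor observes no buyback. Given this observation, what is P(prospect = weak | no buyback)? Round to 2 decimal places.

P(no buyback) = (2/5)·(7/10) + (3/5)·(3/10) = 23/50
P(weak | no buyback) = ((2/5)·(7/10)) / (23/50) = (7/25) / (23/50) = 14/23

0.61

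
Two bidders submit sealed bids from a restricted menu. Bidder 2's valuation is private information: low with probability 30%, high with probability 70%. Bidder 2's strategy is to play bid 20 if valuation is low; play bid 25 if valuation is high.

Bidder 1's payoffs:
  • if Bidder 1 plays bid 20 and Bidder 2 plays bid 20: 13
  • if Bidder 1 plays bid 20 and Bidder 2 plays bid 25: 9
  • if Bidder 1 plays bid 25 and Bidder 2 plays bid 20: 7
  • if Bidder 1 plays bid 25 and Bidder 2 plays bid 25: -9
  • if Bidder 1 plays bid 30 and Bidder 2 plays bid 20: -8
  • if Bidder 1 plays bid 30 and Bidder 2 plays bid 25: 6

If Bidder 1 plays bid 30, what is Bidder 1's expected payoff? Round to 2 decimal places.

1.80

E[bid 30] = 0.3·(-8) + 0.7·6 = (-2.4) + 4.2 = 1.8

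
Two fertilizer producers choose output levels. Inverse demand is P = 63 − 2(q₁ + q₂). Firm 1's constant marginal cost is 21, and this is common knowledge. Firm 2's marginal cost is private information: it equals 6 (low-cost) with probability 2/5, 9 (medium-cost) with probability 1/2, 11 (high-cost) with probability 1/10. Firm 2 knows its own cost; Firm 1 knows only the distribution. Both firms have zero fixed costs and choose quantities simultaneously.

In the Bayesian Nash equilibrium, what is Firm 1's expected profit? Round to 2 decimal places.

46.72

Each type of Firm 2 best-responds to q₁; Firm 1 best-responds to the expected q₂ over Firm 2's types.
Firm 2 with cost c maximizes (63 − 2(q₁+q₂) − c)·q₂, giving q₂(c) = (63 − c − 2q₁)/4.
E[c₂] = 2/5·6 + 1/2·9 + 1/10·11 = 8
Firm 1's FOC against E[q₂] yields q₁ = (63 − 2·21 + E[c₂])/6 = (63 − 42 + 8)/6 = 4.83333.
E[P] = 63 − 2·(q₁ + E[q₂]) = 30.6667; Firm 1's expected profit = (E[P] − 21)·q₁ = (30.6667 − 21)·4.83333 = 46.7222.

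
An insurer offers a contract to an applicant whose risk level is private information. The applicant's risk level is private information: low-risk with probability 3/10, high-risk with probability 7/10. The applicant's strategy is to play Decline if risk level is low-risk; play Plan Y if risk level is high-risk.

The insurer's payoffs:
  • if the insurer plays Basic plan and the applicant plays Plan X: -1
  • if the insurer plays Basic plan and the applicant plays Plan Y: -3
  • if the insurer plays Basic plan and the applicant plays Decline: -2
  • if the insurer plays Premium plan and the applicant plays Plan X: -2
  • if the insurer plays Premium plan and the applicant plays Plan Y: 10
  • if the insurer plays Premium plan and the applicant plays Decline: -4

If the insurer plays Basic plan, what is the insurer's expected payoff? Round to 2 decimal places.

E[Basic plan] = 3/10·(-2) + 7/10·(-3) = (-3/5) + (-21/10) = -27/10

-2.70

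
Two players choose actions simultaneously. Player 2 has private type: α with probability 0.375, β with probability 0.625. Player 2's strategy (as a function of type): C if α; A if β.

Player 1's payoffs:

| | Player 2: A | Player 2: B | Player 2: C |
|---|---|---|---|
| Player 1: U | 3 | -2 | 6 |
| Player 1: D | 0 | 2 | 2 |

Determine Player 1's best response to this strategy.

E[U] = 0.375·(6) + 0.625·(3) = 4.125
E[D] = 0.375·(2) + 0.625·(0) = 0.75
Best response: U (4.125 is the largest).

U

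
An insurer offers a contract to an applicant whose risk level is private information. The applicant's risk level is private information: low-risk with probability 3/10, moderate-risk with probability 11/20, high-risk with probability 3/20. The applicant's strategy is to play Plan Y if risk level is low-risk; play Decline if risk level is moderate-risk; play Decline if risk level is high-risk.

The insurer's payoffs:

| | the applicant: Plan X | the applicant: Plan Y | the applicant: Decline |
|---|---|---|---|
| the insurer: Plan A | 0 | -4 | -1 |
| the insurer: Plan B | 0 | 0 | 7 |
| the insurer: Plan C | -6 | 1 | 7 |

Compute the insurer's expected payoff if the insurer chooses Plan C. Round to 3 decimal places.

E[Plan C] = 3/10·1 + 11/20·7 + 3/20·7 = 3/10 + 77/20 + 21/20 = 26/5

5.200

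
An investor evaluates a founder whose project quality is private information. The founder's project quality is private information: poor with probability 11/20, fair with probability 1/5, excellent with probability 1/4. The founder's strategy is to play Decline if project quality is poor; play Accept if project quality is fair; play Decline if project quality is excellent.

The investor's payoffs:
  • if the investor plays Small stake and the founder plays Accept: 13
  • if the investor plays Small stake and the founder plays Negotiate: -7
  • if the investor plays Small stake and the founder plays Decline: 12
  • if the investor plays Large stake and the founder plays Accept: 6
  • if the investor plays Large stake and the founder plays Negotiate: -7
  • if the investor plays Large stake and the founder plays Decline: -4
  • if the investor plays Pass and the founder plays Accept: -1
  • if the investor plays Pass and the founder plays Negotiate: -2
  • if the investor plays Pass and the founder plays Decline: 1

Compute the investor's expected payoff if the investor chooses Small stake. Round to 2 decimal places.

12.20

E[Small stake] = 11/20·12 + 1/5·13 + 1/4·12 = 33/5 + 13/5 + 3 = 61/5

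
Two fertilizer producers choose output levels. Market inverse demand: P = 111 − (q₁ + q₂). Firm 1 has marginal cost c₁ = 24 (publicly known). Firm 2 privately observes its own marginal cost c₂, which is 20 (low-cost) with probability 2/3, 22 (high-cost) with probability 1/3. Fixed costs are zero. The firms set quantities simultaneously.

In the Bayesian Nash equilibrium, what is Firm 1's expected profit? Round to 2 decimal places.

777.79

Type-c best response for Firm 2: q₂(c) = (111 − c)/2 − q₁/2.
Firm 1 maximizes expected profit; its first-order condition is 111 − 2q₁ − E[q₂] − 24 = 0.
Substituting E[q₂] and solving: E[c₂] = 20.6667, so q₁ = (111 − 2·24 + 20.6667)/3 = 27.8889.
E[P] = 111 − (q₁ + E[q₂]) = 51.8889; Firm 1's expected profit = (E[P] − 24)·q₁ = (51.8889 − 24)·27.8889 = 777.79.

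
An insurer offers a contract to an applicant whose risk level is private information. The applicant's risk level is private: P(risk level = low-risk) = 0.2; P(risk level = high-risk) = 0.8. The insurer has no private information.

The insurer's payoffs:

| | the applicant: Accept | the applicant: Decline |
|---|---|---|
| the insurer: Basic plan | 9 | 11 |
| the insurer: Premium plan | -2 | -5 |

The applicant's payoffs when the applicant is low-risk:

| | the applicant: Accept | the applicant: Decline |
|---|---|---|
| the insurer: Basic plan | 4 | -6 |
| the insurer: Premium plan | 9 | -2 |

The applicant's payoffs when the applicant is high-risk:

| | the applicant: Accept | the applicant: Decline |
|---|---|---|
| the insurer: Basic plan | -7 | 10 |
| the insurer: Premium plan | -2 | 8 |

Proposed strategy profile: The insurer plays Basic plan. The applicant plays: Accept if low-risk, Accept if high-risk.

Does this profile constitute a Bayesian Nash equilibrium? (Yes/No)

No

The insurer plays Basic plan: E[Basic plan] = 0.2·(9) + 0.8·(9) = 9; E[Premium plan] = -2. Best-responding. ✓
The applicant (risk level low-risk), facing Basic plan: Accept gives 4, Decline gives -6. Proposed Accept is best. ✓
The applicant (risk level high-risk), facing Basic plan: Accept gives -7, Decline gives 10. Proposed Accept is not best — profitable deviation exists. ✗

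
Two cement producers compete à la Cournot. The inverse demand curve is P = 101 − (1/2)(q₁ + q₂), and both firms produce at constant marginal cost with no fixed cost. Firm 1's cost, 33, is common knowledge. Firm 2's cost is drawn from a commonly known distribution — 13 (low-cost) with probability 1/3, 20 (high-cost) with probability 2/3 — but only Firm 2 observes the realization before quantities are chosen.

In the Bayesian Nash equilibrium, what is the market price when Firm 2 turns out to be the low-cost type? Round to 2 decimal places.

Type-c best response for Firm 2: q₂(c) = (101 − c) − q₁/2.
Firm 1 maximizes expected profit; its first-order condition is 101 − q₁ − (1/2)E[q₂] − 33 = 0.
Substituting E[q₂] and solving: E[c₂] = 17.6667, so q₁ = (101 − 2·33 + 17.6667)/(3/2) = 35.1111.
q₂(low-cost) = 70.4444, so P = 101 − (1/2)·(35.1111 + 70.4444) = 48.2222.

48.22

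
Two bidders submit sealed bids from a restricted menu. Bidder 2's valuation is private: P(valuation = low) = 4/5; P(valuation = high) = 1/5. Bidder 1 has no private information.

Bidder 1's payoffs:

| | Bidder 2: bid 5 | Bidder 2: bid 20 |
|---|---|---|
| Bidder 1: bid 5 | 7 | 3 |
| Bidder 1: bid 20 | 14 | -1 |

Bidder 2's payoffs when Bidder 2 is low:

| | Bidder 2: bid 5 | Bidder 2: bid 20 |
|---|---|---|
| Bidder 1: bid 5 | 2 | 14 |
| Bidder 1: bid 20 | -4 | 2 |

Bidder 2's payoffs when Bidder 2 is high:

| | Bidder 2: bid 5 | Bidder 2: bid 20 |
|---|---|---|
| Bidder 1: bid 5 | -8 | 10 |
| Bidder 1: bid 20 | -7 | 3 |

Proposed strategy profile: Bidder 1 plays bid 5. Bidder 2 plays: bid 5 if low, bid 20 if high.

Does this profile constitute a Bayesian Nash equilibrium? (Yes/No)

A profile is a BNE iff every type of every player is best-responding given beliefs about the other side.
Bidder 1 plays bid 5: E[bid 5] = 4/5·(7) + 1/5·(3) = 31/5; E[bid 20] = 11. Not best-responding. ✗
Bidder 2 (valuation low), facing bid 5: bid 5 gives 2, bid 20 gives 14. Proposed bid 5 is not best — profitable deviation exists. ✗
Bidder 2 (valuation high), facing bid 5: bid 5 gives -8, bid 20 gives 10. Proposed bid 20 is best. ✓

No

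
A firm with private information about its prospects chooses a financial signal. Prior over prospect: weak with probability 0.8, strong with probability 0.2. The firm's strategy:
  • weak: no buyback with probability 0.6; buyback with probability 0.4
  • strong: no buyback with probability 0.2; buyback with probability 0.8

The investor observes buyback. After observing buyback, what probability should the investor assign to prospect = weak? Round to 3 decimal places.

P(buyback) = 0.8·0.4 + 0.2·0.8 = 0.48
P(weak | buyback) = (0.8·0.4) / 0.48 = 0.32 / 0.48 = 0.666667

0.667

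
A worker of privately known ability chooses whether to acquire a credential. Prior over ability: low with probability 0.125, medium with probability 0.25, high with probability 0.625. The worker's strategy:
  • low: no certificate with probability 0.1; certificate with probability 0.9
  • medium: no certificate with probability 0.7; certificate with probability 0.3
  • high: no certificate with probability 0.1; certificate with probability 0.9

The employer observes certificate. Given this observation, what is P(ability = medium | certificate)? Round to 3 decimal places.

P(certificate) = 0.125·0.9 + 0.25·0.3 + 0.625·0.9 = 0.75
P(medium | certificate) = (0.25·0.3) / 0.75 = 0.075 / 0.75 = 0.1

0.100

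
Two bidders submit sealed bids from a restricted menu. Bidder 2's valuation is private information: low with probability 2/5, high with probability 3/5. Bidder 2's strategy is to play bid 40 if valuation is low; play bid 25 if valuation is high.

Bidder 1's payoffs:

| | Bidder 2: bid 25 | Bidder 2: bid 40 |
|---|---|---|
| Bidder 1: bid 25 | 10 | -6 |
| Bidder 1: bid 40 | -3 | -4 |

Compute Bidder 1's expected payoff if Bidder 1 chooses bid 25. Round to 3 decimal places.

Take the expectation over Bidder 2's valuation, weighting each type's action by its prior probability.
E[bid 25] = 2/5·(-6) + 3/5·10 = (-12/5) + 6 = 18/5

3.600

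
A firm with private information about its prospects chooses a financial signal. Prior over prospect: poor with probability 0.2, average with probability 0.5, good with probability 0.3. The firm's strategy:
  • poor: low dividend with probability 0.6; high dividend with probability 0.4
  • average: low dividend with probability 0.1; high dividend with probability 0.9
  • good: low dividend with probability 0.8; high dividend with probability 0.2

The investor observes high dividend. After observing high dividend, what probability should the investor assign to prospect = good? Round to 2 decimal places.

P(high dividend) = 0.2·0.4 + 0.5·0.9 + 0.3·0.2 = 0.59
P(good | high dividend) = (0.3·0.2) / 0.59 = 0.06 / 0.59 = 0.101695

0.10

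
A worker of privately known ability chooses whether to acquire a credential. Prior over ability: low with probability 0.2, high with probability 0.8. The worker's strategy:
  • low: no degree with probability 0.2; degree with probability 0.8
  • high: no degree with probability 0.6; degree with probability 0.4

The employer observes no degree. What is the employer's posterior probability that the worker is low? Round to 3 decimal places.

P(no degree) = 0.2·0.2 + 0.8·0.6 = 0.52
P(low | no degree) = (0.2·0.2) / 0.52 = 0.04 / 0.52 = 0.0769231

0.077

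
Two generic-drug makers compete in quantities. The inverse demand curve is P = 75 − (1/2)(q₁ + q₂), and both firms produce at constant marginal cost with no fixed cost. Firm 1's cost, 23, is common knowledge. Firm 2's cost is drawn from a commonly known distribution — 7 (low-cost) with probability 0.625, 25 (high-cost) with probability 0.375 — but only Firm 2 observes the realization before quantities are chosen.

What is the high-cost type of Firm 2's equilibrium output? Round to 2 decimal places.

Type-c best response for Firm 2: q₂(c) = (75 − c) − q₁/2.
Firm 1 maximizes expected profit; its first-order condition is 75 − q₁ − (1/2)E[q₂] − 23 = 0.
Substituting E[q₂] and solving: E[c₂] = 13.75, so q₁ = (75 − 2·23 + 13.75)/(3/2) = 28.5.
q₂(high-cost) = (75 − 25 − (1/2)·28.5) = 35.75.

35.75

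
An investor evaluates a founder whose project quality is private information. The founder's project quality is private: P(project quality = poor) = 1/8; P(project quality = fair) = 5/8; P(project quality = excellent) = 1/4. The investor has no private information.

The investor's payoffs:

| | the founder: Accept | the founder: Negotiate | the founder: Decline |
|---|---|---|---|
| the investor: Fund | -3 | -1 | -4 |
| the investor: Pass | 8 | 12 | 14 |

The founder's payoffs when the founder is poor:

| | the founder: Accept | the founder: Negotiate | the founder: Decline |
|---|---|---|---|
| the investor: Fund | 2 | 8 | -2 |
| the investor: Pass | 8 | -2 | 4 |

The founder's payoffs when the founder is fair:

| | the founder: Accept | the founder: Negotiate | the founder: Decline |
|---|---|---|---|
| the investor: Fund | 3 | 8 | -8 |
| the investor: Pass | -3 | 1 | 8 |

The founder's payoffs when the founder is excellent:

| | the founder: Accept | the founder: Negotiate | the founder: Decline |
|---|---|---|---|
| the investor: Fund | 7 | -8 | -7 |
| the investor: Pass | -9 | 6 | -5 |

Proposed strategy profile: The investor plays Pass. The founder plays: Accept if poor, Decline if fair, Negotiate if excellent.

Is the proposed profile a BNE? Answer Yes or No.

Yes

The investor plays Pass: E[Pass] = 1/8·(8) + 5/8·(14) + 1/4·(12) = 51/4; E[Fund] = -25/8. Best-responding. ✓
The founder (project quality poor), facing Pass: Accept gives 8, Negotiate gives -2, Decline gives 4. Proposed Accept is best. ✓
The founder (project quality fair), facing Pass: Accept gives -3, Negotiate gives 1, Decline gives 8. Proposed Decline is best. ✓
The founder (project quality excellent), facing Pass: Accept gives -9, Negotiate gives 6, Decline gives -5. Proposed Negotiate is best. ✓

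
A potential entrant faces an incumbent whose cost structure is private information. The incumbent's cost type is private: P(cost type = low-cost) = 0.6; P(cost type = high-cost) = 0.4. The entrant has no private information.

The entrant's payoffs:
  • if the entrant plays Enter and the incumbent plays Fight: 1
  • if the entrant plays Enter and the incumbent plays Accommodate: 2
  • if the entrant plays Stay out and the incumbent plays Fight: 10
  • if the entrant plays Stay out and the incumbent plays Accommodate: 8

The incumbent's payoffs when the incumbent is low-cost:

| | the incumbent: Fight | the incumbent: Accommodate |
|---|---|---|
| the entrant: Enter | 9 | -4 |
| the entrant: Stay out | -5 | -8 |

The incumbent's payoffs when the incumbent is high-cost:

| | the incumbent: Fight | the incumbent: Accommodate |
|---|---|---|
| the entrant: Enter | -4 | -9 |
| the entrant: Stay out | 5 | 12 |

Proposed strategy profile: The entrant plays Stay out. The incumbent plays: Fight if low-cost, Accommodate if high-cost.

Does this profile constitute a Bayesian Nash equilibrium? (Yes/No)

Yes

The entrant plays Stay out: E[Stay out] = 0.6·(10) + 0.4·(8) = 9.2; E[Enter] = 1.4. Best-responding. ✓
The incumbent (cost type low-cost), facing Stay out: Fight gives -5, Accommodate gives -8. Proposed Fight is best. ✓
The incumbent (cost type high-cost), facing Stay out: Fight gives 5, Accommodate gives 12. Proposed Accommodate is best. ✓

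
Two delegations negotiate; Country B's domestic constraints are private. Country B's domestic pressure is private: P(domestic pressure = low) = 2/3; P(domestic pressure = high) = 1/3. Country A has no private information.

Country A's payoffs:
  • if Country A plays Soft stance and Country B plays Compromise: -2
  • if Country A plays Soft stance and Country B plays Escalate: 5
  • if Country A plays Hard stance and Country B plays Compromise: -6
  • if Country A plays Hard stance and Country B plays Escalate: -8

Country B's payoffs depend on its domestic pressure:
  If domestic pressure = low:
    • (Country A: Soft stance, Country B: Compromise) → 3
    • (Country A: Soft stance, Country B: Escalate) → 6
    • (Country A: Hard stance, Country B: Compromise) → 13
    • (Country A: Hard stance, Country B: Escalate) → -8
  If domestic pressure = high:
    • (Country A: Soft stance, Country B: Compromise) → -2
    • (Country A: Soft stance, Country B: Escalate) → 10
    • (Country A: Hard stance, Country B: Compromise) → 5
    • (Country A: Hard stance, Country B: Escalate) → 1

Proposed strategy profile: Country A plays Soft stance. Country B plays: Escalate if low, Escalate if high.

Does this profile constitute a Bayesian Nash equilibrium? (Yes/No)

Yes

Country A plays Soft stance: E[Soft stance] = 2/3·(5) + 1/3·(5) = 5; E[Hard stance] = -8. Best-responding. ✓
Country B (domestic pressure low), facing Soft stance: Compromise gives 3, Escalate gives 6. Proposed Escalate is best. ✓
Country B (domestic pressure high), facing Soft stance: Compromise gives -2, Escalate gives 10. Proposed Escalate is best. ✓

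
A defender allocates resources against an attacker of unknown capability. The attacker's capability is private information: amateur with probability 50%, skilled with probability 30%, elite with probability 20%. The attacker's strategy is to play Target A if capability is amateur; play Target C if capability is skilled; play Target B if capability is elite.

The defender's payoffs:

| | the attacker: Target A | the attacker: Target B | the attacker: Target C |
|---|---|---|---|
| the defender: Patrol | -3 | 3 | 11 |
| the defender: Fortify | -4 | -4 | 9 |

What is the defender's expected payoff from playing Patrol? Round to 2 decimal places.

Take the expectation over the attacker's capability, weighting each type's action by its prior probability.
E[Patrol] = 0.5·(-3) + 0.3·11 + 0.2·3 = (-1.5) + 3.3 + 0.6 = 2.4

2.40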